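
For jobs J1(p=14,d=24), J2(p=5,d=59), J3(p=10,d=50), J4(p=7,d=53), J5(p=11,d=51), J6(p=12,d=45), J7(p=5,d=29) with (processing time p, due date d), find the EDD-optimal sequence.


EDD: sort by earliest due date
  J1: d=24, p=14
  J7: d=29, p=5
  J6: d=45, p=12
  J3: d=50, p=10
  J5: d=51, p=11
  J4: d=53, p=7
  J2: d=59, p=5
Order: J1 → J7 → J6 → J3 → J5 → J4 → J2


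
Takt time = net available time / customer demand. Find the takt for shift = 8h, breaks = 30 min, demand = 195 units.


Available = 8×60 - 30 = 450 min
Takt time = 450 / 195
= 2.31 min/unit


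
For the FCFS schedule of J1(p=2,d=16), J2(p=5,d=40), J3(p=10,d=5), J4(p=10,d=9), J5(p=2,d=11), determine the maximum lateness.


Lateness per job (L = C - d):
  J1: C=2, d=16, L=-14
  J2: C=7, d=40, L=-33
  J3: C=17, d=5, L=12
  J4: C=27, d=9, L=18
  J5: C=29, d=11, L=18
Lmax = max(-14, -33, 12, 18, 18)
= 18


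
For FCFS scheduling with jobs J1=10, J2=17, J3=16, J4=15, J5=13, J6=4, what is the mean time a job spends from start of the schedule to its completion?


Completion times:
  J1: completes at 10
  J2: completes at 27
  J3: completes at 43
  J4: completes at 58
  J5: completes at 71
  J6: completes at 75
Sum = 284
Average = 284/6
= 47.33


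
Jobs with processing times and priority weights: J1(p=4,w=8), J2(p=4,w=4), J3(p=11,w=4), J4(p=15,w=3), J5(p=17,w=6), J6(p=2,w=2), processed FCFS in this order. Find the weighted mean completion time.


Completion times:
  J1: C=4, w×C=8×4=32
  J2: C=8, w×C=4×8=32
  J3: C=19, w×C=4×19=76
  J4: C=34, w×C=3×34=102
  J5: C=51, w×C=6×51=306
  J6: C=53, w×C=2×53=106
Sum w×C = 654
Sum w = 27
Weighted avg = 654/27
= 24.22


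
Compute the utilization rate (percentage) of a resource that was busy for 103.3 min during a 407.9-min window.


Utilization = busy / total × 100
= 103.3 / 407.9 × 100
= 25.3%


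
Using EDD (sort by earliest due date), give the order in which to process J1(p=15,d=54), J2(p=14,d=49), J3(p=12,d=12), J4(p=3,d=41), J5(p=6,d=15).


EDD: sort by earliest due date
  J3: d=12, p=12
  J5: d=15, p=6
  J4: d=41, p=3
  J2: d=49, p=14
  J1: d=54, p=15
Order: J3 → J5 → J4 → J2 → J1


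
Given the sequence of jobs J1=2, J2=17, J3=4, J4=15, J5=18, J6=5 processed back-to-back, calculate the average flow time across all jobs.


Completion times:
  J1: completes at 2
  J2: completes at 19
  J3: completes at 23
  J4: completes at 38
  J5: completes at 56
  J6: completes at 61
Sum = 199
Average = 199/6
= 33.17


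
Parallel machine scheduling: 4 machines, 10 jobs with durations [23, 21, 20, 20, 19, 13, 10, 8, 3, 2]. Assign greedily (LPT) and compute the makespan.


Jobs (LPT sorted): [23, 21, 20, 20, 19, 13, 10, 8, 3, 2]
Machines: 4
  J=23 → Machine 1 (load: 0+23=23)
  J=21 → Machine 2 (load: 0+21=21)
  J=20 → Machine 3 (load: 0+20=20)
  J=20 → Machine 4 (load: 0+20=20)
  J=19 → Machine 3 (load: 20+19=39)
  J=13 → Machine 4 (load: 20+13=33)
  J=10 → Machine 2 (load: 21+10=31)
  J=8 → Machine 1 (load: 23+8=31)
  J=3 → Machine 1 (load: 31+3=34)
  J=2 → Machine 2 (load: 31+2=33)
Machine loads: [34, 33, 39, 33]
Makespan = max = 39 time units


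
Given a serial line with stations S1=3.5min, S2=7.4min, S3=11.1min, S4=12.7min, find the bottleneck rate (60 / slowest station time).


Bottleneck = longest station time
Station times: [3.5, 7.4, 11.1, 12.7]
Max = 12.7 min
Rate = 60 / 12.7
= 4.72 units/hour (bottleneck: 12.7min)


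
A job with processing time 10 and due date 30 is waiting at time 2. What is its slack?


Slack = due - current_time - processing
= 30 - 2 - 10
= 18


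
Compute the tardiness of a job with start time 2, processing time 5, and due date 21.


Completion = start + processing = 2 + 5 = 7
Tardiness = max(0, C - d) = max(0, 7 - 21)
= max(0, -14)
= 0


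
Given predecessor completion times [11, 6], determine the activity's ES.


ES = max of all predecessor completion times
Predecessors: [11, 6]
ES = max(11, 6)
= 11


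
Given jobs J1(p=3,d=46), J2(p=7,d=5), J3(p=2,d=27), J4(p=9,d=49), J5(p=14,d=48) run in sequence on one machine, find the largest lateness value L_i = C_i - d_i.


Lateness per job (L = C - d):
  J1: C=3, d=46, L=-43
  J2: C=10, d=5, L=5
  J3: C=12, d=27, L=-15
  J4: C=21, d=49, L=-28
  J5: C=35, d=48, L=-13
Lmax = max(-43, 5, -15, -28, -13)
= 5


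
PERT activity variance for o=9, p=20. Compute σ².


σ² = ((p - o) / 6)² = (p - o)² / 36
= (20 - 9)² / 36
= 11² / 36
= 121 / 36
= 3.3611


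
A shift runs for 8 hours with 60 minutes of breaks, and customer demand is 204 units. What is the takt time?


Available = 8×60 - 60 = 420 min
Takt time = 420 / 204
= 2.06 min/unit


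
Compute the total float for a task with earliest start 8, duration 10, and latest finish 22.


EF = ES + duration = 8 + 10 = 18
LS = LF - duration = 22 - 10 = 12
Total Float = LF - EF = 22 - 18
(or LS - ES = 12 - 8)
= 4


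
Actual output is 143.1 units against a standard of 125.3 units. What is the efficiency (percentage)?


Efficiency = (actual / standard) × 100
= (143.1 / 125.3) × 100
= 114.2%


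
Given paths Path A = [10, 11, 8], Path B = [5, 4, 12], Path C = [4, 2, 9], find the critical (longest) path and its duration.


Path A: 10 + 11 + 8 = 29
Path B: 5 + 4 + 12 = 21
Path C: 4 + 2 + 9 = 15
Critical path = longest = max(29, 21, 15)
= 29 (Path A)


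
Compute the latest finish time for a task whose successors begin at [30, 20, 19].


LF = min of all successor start times
Successors start at: [30, 20, 19]
LF = min(30, 20, 19)
= 19


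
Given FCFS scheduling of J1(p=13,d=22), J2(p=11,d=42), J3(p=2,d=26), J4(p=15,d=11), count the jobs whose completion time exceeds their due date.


Completion vs due date:
  J1: C=13, d=22 → on time
  J2: C=24, d=42 → on time
  J3: C=26, d=26 → on time
  J4: C=41, d=11 → TARDY
Tardy jobs: J4
Count = 1


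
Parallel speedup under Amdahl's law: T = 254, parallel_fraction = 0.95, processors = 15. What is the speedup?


Amdahl's law: T_p = T × ((1-p) + p/N)
= 254 × ((1-0.95) + 0.95/15)
= 254 × (0.05 + 0.0633)
= 254 × 0.1133
= 28.79
Speedup = 254/28.79
= 8.82×


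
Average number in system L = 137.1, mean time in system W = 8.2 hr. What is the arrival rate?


Little's law: L = λW → λ = L / W
= 137.1 / 8.2
= 16.72 per hour


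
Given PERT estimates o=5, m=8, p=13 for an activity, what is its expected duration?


te = (o + 4m + p) / 6
= (5 + 4×8 + 13) / 6
= (5 + 32 + 13) / 6
= 50 / 6
= 8.33


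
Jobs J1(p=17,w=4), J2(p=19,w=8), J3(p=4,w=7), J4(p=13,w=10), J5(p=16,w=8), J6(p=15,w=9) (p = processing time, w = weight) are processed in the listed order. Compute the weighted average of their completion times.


Completion times:
  J1: C=17, w×C=4×17=68
  J2: C=36, w×C=8×36=288
  J3: C=40, w×C=7×40=280
  J4: C=53, w×C=10×53=530
  J5: C=69, w×C=8×69=552
  J6: C=84, w×C=9×84=756
Sum w×C = 2474
Sum w = 46
Weighted avg = 2474/46
= 53.78


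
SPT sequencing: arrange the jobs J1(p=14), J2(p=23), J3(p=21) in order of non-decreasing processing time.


SPT: sort by shortest processing time
  J1: p=14
  J3: p=21
  J2: p=23
Order: J1 → J3 → J2


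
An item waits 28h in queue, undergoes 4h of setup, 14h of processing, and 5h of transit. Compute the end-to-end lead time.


Lead time = queue + setup + processing + transit
= 28 + 4 + 14 + 5
= 51 hours


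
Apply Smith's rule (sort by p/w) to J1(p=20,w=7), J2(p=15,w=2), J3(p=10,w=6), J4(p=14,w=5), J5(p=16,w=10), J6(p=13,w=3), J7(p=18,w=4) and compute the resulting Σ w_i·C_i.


WSPT order (by p/w): J5 → J3 → J4 → J1 → J6 → J7 → J2
  J5: C=16, w·C=10×16=160
  J3: C=26, w·C=6×26=156
  J4: C=40, w·C=5×40=200
  J1: C=60, w·C=7×60=420
  J6: C=73, w·C=3×73=219
  J7: C=91, w·C=4×91=364
  J2: C=106, w·C=2×106=212
Σ w·C = 1731
= 1731


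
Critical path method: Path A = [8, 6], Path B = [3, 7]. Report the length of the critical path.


Path A: 8 + 6 = 14
Path B: 3 + 7 = 10
Critical path = longest = max(14, 10)
= 14 (Path A)


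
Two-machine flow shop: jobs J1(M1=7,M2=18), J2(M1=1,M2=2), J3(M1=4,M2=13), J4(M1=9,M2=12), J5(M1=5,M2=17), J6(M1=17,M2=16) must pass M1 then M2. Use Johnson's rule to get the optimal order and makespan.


Johnson's rule:
Group 1 (M1≤M2, sort by M1): ['J2', 'J3', 'J5', 'J1', 'J4']
Group 2 (M1>M2, sort desc M2): ['J6']
Sequence: J2 → J3 → J5 → J1 → J4 → J6
Makespan calculation:
  J2: M1 done=1, M2 done=3
  J3: M1 done=5, M2 done=18
  J5: M1 done=10, M2 done=35
  J1: M1 done=17, M2 done=53
  J4: M1 done=26, M2 done=65
  J6: M1 done=43, M2 done=81
= Sequence: J2 → J3 → J5 → J1 → J4 → J6, Makespan: 81


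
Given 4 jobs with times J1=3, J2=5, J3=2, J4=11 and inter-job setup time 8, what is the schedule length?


Makespan = Σ processing + (n-1) × setup
= (3 + 5 + 2 + 11) + (4-1)×8
= 21 + 24
= 45 time units


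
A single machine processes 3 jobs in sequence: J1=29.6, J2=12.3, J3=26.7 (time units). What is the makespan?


Sequential makespan: sum all processing times
= 29.6 + 12.3 + 26.7
= 68.6 time units


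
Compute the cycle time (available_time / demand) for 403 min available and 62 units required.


Cycle time = available time / demand
= 403 / 62
= 6.50 min/unit


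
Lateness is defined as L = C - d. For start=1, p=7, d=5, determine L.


Completion = 1 + 7 = 8
Lateness = C - d = 8 - 5
= 3


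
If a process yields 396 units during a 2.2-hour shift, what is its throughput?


Throughput = units / time
= 396 / 2.2
= 180.0 units/hour


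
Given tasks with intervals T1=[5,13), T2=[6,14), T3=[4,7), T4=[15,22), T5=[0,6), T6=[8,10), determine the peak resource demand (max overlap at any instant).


Check each time point for overlaps:
  t=5: 3 tasks active (T1, T3, T5)
Max concurrent = 3


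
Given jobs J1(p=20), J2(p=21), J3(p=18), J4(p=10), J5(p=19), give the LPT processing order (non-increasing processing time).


LPT: sort by longest processing time first
  J2: p=21
  J1: p=20
  J5: p=19
  J3: p=18
  J4: p=10
Order: J2 → J1 → J5 → J3 → J4


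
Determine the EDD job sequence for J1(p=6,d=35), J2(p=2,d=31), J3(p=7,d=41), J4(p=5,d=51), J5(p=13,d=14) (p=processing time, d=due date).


EDD: sort by earliest due date
  J5: d=14, p=13
  J2: d=31, p=2
  J1: d=35, p=6
  J3: d=41, p=7
  J4: d=51, p=5
Order: J5 → J2 → J1 → J3 → J4


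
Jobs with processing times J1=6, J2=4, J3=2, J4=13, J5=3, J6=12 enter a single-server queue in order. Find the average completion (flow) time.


Completion times:
  J1: completes at 6
  J2: completes at 10
  J3: completes at 12
  J4: completes at 25
  J5: completes at 28
  J6: completes at 40
Sum = 121
Average = 121/6
= 20.17


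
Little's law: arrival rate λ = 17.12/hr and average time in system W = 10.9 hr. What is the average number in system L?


Little's law: L = λ × W
= 17.12 × 10.9
= 186.61


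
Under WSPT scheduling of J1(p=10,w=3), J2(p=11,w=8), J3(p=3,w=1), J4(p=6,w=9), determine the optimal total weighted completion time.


WSPT order (by p/w): J4 → J2 → J3 → J1
  J4: C=6, w·C=9×6=54
  J2: C=17, w·C=8×17=136
  J3: C=20, w·C=1×20=20
  J1: C=30, w·C=3×30=90
Σ w·C = 300
= 300


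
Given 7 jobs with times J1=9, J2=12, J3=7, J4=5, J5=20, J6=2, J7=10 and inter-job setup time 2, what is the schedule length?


Makespan = Σ processing + (n-1) × setup
= (9 + 12 + 7 + 5 + 20 + 2 + 10) + (7-1)×2
= 65 + 12
= 77 time units


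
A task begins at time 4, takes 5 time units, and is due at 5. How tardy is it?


Completion = start + processing = 4 + 5 = 9
Tardiness = max(0, C - d) = max(0, 9 - 5)
= max(0, 4)
= 4


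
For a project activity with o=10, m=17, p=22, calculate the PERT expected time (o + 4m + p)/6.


te = (o + 4m + p) / 6
= (10 + 4×17 + 22) / 6
= (10 + 68 + 22) / 6
= 100 / 6
= 16.67


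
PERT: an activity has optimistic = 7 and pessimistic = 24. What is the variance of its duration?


σ² = ((p - o) / 6)² = (p - o)² / 36
= (24 - 7)² / 36
= 17² / 36
= 289 / 36
= 8.0278


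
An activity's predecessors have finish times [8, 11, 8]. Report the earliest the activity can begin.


ES = max of all predecessor completion times
Predecessors: [8, 11, 8]
ES = max(8, 11, 8)
= 11


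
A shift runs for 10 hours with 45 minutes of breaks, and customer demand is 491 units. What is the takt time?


Available = 10×60 - 45 = 555 min
Takt time = 555 / 491
= 1.13 min/unit


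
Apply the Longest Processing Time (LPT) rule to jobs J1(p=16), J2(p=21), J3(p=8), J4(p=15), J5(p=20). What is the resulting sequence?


LPT: sort by longest processing time first
  J2: p=21
  J5: p=20
  J1: p=16
  J4: p=15
  J3: p=8
Order: J2 → J5 → J1 → J4 → J3


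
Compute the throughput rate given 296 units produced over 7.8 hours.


Throughput = units / time
= 296 / 7.8
= 37.9 units/hour


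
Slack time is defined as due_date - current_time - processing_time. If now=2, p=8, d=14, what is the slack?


Slack = due - current_time - processing
= 14 - 2 - 8
= 4


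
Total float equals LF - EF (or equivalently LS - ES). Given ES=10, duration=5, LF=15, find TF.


EF = ES + duration = 10 + 5 = 15
LS = LF - duration = 15 - 5 = 10
Total Float = LF - EF = 15 - 15
(or LS - ES = 10 - 10)
= 0


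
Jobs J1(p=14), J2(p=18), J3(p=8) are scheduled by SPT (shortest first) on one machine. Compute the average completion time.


SPT order: J3 → J1 → J2
Completion times:
  J3: C=8
  J1: C=22
  J2: C=40
Sum = 70, n = 3
Mean flow = 70/3
= 23.33


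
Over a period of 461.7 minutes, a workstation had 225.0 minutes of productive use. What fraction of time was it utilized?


Utilization = busy / total × 100
= 225.0 / 461.7 × 100
= 48.7%


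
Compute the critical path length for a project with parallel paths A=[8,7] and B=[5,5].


Path A: 8 + 7 = 15
Path B: 5 + 5 = 10
Critical path = longest = max(15, 10)
= 15 (Path A)


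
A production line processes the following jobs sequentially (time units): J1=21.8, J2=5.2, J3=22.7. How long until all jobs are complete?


Sequential makespan: sum all processing times
= 21.8 + 5.2 + 22.7
= 49.7 time units


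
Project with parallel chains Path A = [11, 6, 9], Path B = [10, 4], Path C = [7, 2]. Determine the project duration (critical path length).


Path A: 11 + 6 + 9 = 26
Path B: 10 + 4 = 14
Path C: 7 + 2 = 9
Critical path = longest = max(26, 14, 9)
= 26 (Path A)


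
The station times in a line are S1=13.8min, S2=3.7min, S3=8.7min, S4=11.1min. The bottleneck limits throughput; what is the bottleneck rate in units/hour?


Bottleneck = longest station time
Station times: [13.8, 3.7, 8.7, 11.1]
Max = 13.8 min
Rate = 60 / 13.8
= 4.35 units/hour (bottleneck: 13.8min)


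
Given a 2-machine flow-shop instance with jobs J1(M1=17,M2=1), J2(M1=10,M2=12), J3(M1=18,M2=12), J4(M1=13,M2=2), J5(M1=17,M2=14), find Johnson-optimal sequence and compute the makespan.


Johnson's rule:
Group 1 (M1≤M2, sort by M1): ['J2']
Group 2 (M1>M2, sort desc M2): ['J5', 'J3', 'J4', 'J1']
Sequence: J2 → J5 → J3 → J4 → J1
Makespan calculation:
  J2: M1 done=10, M2 done=22
  J5: M1 done=27, M2 done=41
  J3: M1 done=45, M2 done=57
  J4: M1 done=58, M2 done=60
  J1: M1 done=75, M2 done=76
= Sequence: J2 → J5 → J3 → J4 → J1, Makespan: 76


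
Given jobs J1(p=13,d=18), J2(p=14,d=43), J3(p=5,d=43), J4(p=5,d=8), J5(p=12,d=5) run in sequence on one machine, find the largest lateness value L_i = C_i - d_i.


Lateness per job (L = C - d):
  J1: C=13, d=18, L=-5
  J2: C=27, d=43, L=-16
  J3: C=32, d=43, L=-11
  J4: C=37, d=8, L=29
  J5: C=49, d=5, L=44
Lmax = max(-5, -16, -11, 29, 44)
= 44


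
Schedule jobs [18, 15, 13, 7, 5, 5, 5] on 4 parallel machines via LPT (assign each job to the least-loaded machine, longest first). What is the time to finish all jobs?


Jobs (LPT sorted): [18, 15, 13, 7, 5, 5, 5]
Machines: 4
  J=18 → Machine 1 (load: 0+18=18)
  J=15 → Machine 2 (load: 0+15=15)
  J=13 → Machine 3 (load: 0+13=13)
  J=7 → Machine 4 (load: 0+7=7)
  J=5 → Machine 4 (load: 7+5=12)
  J=5 → Machine 4 (load: 12+5=17)
  J=5 → Machine 3 (load: 13+5=18)
Machine loads: [18, 15, 18, 17]
Makespan = max = 18 time units


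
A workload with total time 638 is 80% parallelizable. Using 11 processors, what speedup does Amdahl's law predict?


Amdahl's law: T_p = T × ((1-p) + p/N)
= 638 × ((1-0.8) + 0.8/11)
= 638 × (0.20 + 0.0727)
= 638 × 0.2727
= 174.00
Speedup = 638/174.00
= 3.67×


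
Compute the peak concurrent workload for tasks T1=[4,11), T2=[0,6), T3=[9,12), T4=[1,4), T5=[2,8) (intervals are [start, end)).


Check each time point for overlaps:
  t=2: 3 tasks active (T2, T4, T5)
Max concurrent = 3


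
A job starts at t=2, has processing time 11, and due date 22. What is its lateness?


Completion = 2 + 11 = 13
Lateness = C - d = 13 - 22
= -9


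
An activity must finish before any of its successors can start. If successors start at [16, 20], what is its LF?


LF = min of all successor start times
Successors start at: [16, 20]
LF = min(16, 20)
= 16


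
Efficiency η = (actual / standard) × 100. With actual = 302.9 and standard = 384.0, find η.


Efficiency = (actual / standard) × 100
= (302.9 / 384.0) × 100
= 78.9%


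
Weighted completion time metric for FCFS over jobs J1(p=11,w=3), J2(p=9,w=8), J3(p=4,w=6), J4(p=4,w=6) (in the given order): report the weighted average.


Completion times:
  J1: C=11, w×C=3×11=33
  J2: C=20, w×C=8×20=160
  J3: C=24, w×C=6×24=144
  J4: C=28, w×C=6×28=168
Sum w×C = 505
Sum w = 23
Weighted avg = 505/23
= 21.96


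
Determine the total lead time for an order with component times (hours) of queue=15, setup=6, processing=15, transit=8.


Lead time = queue + setup + processing + transit
= 15 + 6 + 15 + 8
= 44 hours


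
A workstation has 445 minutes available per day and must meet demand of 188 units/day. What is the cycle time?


Cycle time = available time / demand
= 445 / 188
= 2.37 min/unit


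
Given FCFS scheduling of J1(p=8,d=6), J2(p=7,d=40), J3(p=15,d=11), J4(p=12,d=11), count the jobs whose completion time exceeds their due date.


Completion vs due date:
  J1: C=8, d=6 → TARDY
  J2: C=15, d=40 → on time
  J3: C=30, d=11 → TARDY
  J4: C=42, d=11 → TARDY
Tardy jobs: J1, J3, J4
Count = 3


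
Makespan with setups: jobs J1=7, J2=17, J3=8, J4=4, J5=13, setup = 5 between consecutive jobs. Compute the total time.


Makespan = Σ processing + (n-1) × setup
= (7 + 17 + 8 + 4 + 13) + (5-1)×5
= 49 + 20
= 69 time units


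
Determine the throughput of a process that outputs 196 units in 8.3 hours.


Throughput = units / time
= 196 / 8.3
= 23.6 units/hour


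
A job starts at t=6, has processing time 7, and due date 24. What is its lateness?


Completion = 6 + 7 = 13
Lateness = C - d = 13 - 24
= -11


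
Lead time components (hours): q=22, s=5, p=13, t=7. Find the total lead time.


Lead time = queue + setup + processing + transit
= 22 + 5 + 13 + 7
= 47 hours


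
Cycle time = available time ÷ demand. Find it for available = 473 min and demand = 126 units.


Cycle time = available time / demand
= 473 / 126
= 3.75 min/unit


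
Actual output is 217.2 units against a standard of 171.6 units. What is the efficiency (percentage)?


Efficiency = (actual / standard) × 100
= (217.2 / 171.6) × 100
= 126.6%


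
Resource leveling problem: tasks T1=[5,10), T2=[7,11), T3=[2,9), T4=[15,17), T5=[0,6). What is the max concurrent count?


Check each time point for overlaps:
  t=5: 3 tasks active (T1, T3, T5)
Max concurrent = 3


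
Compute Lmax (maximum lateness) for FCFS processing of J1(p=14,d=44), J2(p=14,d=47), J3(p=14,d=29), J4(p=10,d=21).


Lateness per job (L = C - d):
  J1: C=14, d=44, L=-30
  J2: C=28, d=47, L=-19
  J3: C=42, d=29, L=13
  J4: C=52, d=21, L=31
Lmax = max(-30, -19, 13, 31)
= 31


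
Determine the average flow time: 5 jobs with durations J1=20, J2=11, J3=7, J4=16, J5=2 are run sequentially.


Completion times:
  J1: completes at 20
  J2: completes at 31
  J3: completes at 38
  J4: completes at 54
  J5: completes at 56
Sum = 199
Average = 199/5
= 39.80


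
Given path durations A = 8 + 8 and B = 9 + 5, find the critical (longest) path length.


Path A: 8 + 8 = 16
Path B: 9 + 5 = 14
Critical path = longest = max(16, 14)
= 16 (Path A)


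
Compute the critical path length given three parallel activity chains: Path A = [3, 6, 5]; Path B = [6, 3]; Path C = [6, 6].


Path A: 3 + 6 + 5 = 14
Path B: 6 + 3 = 9
Path C: 6 + 6 = 12
Critical path = longest = max(14, 9, 12)
= 14 (Path A)


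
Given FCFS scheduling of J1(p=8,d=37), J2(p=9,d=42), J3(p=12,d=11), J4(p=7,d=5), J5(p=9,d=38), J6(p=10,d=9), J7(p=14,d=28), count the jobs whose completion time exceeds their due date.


Completion vs due date:
  J1: C=8, d=37 → on time
  J2: C=17, d=42 → on time
  J3: C=29, d=11 → TARDY
  J4: C=36, d=5 → TARDY
  J5: C=45, d=38 → TARDY
  J6: C=55, d=9 → TARDY
  J7: C=69, d=28 → TARDY
Tardy jobs: J3, J4, J5, J6, J7
Count = 5


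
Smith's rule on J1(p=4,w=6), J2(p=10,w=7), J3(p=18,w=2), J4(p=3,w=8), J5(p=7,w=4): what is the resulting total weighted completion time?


WSPT order (by p/w): J4 → J1 → J2 → J5 → J3
  J4: C=3, w·C=8×3=24
  J1: C=7, w·C=6×7=42
  J2: C=17, w·C=7×17=119
  J5: C=24, w·C=4×24=96
  J3: C=42, w·C=2×42=84
Σ w·C = 365
= 365


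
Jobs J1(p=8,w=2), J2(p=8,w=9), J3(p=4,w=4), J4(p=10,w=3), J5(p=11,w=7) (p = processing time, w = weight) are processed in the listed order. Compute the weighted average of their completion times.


Completion times:
  J1: C=8, w×C=2×8=16
  J2: C=16, w×C=9×16=144
  J3: C=20, w×C=4×20=80
  J4: C=30, w×C=3×30=90
  J5: C=41, w×C=7×41=287
Sum w×C = 617
Sum w = 25
Weighted avg = 617/25
= 24.68


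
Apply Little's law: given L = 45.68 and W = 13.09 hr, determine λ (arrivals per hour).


Little's law: L = λW → λ = L / W
= 45.68 / 13.09
= 3.49 per hour


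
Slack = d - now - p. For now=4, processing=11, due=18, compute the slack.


Slack = due - current_time - processing
= 18 - 4 - 11
= 3


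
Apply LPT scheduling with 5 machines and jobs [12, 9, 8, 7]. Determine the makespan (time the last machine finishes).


Jobs (LPT sorted): [12, 9, 8, 7]
Machines: 5
  J=12 → Machine 1 (load: 0+12=12)
  J=9 → Machine 2 (load: 0+9=9)
  J=8 → Machine 3 (load: 0+8=8)
  J=7 → Machine 4 (load: 0+7=7)
Machine loads: [12, 9, 8, 7, 0]
Makespan = max = 12 time units


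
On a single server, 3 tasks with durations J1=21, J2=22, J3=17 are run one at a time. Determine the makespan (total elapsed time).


Sequential makespan: sum all processing times
= 21 + 22 + 17
= 60 time units


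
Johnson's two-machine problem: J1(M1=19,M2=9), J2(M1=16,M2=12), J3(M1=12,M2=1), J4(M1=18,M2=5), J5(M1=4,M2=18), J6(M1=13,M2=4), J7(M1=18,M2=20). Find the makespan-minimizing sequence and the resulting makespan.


Johnson's rule:
Group 1 (M1≤M2, sort by M1): ['J5', 'J7']
Group 2 (M1>M2, sort desc M2): ['J2', 'J1', 'J4', 'J6', 'J3']
Sequence: J5 → J7 → J2 → J1 → J4 → J6 → J3
Makespan calculation:
  J5: M1 done=4, M2 done=22
  J7: M1 done=22, M2 done=42
  J2: M1 done=38, M2 done=54
  J1: M1 done=57, M2 done=66
  J4: M1 done=75, M2 done=80
  J6: M1 done=88, M2 done=92
  J3: M1 done=100, M2 done=101
= Sequence: J5 → J7 → J2 → J1 → J4 → J6 → J3, Makespan: 101


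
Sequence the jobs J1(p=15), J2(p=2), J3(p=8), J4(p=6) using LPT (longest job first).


LPT: sort by longest processing time first
  J1: p=15
  J3: p=8
  J4: p=6
  J2: p=2
Order: J1 → J3 → J4 → J2


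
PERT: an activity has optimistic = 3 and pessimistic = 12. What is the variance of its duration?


σ² = ((p - o) / 6)² = (p - o)² / 36
= (12 - 3)² / 36
= 9² / 36
= 81 / 36
= 2.2500


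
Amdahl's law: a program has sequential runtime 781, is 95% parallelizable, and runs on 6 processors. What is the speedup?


Amdahl's law: T_p = T × ((1-p) + p/N)
= 781 × ((1-0.95) + 0.95/6)
= 781 × (0.05 + 0.1583)
= 781 × 0.2083
= 162.71
Speedup = 781/162.71
= 4.80×


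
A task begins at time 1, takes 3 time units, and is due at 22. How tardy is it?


Completion = start + processing = 1 + 3 = 4
Tardiness = max(0, C - d) = max(0, 4 - 22)
= max(0, -18)
= 0


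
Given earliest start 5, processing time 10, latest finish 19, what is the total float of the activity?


EF = ES + duration = 5 + 10 = 15
LS = LF - duration = 19 - 10 = 9
Total Float = LF - EF = 19 - 15
(or LS - ES = 9 - 5)
= 4


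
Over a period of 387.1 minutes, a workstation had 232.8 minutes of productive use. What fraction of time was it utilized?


Utilization = busy / total × 100
= 232.8 / 387.1 × 100
= 60.1%


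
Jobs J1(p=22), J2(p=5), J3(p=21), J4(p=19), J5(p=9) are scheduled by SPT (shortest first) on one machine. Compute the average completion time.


SPT order: J2 → J5 → J4 → J3 → J1
Completion times:
  J2: C=5
  J5: C=14
  J4: C=33
  J3: C=54
  J1: C=76
Sum = 182, n = 5
Mean flow = 182/5
= 36.40


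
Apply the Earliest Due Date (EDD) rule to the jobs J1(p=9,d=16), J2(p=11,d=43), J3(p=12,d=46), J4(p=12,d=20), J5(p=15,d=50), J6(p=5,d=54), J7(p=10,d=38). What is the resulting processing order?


EDD: sort by earliest due date
  J1: d=16, p=9
  J4: d=20, p=12
  J7: d=38, p=10
  J2: d=43, p=11
  J3: d=46, p=12
  J5: d=50, p=15
  J6: d=54, p=5
Order: J1 → J4 → J7 → J2 → J3 → J5 → J6


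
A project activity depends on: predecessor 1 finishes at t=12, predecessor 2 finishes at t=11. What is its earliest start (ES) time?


ES = max of all predecessor completion times
Predecessors: [12, 11]
ES = max(12, 11)
= 12


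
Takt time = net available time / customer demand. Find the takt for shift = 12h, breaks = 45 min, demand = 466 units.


Available = 12×60 - 45 = 675 min
Takt time = 675 / 466
= 1.45 min/unit


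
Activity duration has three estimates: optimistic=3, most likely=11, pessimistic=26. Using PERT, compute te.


te = (o + 4m + p) / 6
= (3 + 4×11 + 26) / 6
= (3 + 44 + 26) / 6
= 73 / 6
= 12.17


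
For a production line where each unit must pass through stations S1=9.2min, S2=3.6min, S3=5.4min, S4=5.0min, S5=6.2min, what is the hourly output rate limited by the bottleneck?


Bottleneck = longest station time
Station times: [9.2, 3.6, 5.4, 5.0, 6.2]
Max = 9.2 min
Rate = 60 / 9.2
= 6.52 units/hour (bottleneck: 9.2min)


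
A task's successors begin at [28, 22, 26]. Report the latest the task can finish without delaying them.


LF = min of all successor start times
Successors start at: [28, 22, 26]
LF = min(28, 22, 26)
= 22


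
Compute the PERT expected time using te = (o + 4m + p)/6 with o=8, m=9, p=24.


te = (o + 4m + p) / 6
= (8 + 4×9 + 24) / 6
= (8 + 36 + 24) / 6
= 68 / 6
= 11.33


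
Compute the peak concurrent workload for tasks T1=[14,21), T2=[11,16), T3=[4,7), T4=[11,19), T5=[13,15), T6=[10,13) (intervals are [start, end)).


Check each time point for overlaps:
  t=14: 4 tasks active (T1, T2, T4, T5)
Max concurrent = 4


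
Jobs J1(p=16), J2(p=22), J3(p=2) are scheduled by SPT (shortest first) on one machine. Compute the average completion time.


SPT order: J3 → J1 → J2
Completion times:
  J3: C=2
  J1: C=18
  J2: C=40
Sum = 60, n = 3
Mean flow = 60/3
= 20.00


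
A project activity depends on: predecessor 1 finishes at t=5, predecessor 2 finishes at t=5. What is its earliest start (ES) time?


ES = max of all predecessor completion times
Predecessors: [5, 5]
ES = max(5, 5)
= 5


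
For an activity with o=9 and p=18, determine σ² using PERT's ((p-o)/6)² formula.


σ² = ((p - o) / 6)² = (p - o)² / 36
= (18 - 9)² / 36
= 9² / 36
= 81 / 36
= 2.2500


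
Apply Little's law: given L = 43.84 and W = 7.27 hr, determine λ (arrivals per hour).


Little's law: L = λW → λ = L / W
= 43.84 / 7.27
= 6.03 per hour


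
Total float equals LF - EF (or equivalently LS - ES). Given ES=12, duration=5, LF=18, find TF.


EF = ES + duration = 12 + 5 = 17
LS = LF - duration = 18 - 5 = 13
Total Float = LF - EF = 18 - 17
(or LS - ES = 13 - 12)
= 1


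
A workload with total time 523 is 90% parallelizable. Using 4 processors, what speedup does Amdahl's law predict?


Amdahl's law: T_p = T × ((1-p) + p/N)
= 523 × ((1-0.9) + 0.9/4)
= 523 × (0.10 + 0.2250)
= 523 × 0.3250
= 169.97
Speedup = 523/169.97
= 3.08×


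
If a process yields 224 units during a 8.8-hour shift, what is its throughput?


Throughput = units / time
= 224 / 8.8
= 25.5 units/hour


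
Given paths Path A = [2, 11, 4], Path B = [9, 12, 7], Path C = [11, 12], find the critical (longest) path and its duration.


Path A: 2 + 11 + 4 = 17
Path B: 9 + 12 + 7 = 28
Path C: 11 + 12 = 23
Critical path = longest = max(17, 28, 23)
= 28 (Path B)


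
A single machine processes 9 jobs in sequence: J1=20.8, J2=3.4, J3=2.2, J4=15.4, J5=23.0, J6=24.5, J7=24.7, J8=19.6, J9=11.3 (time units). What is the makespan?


Sequential makespan: sum all processing times
= 20.8 + 3.4 + 2.2 + 15.4 + 23.0 + 24.5 + 24.7 + 19.6 + 11.3
= 144.9 time units


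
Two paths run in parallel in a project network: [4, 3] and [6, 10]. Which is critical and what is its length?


Path A: 4 + 3 = 7
Path B: 6 + 10 = 16
Critical path = longest = max(7, 16)
= 16 (Path B)


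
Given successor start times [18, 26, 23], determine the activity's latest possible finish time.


LF = min of all successor start times
Successors start at: [18, 26, 23]
LF = min(18, 26, 23)
= 18


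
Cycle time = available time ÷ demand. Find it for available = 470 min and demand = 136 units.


Cycle time = available time / demand
= 470 / 136
= 3.46 min/unit


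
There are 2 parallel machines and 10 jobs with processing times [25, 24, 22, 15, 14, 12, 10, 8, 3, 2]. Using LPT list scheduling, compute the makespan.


Jobs (LPT sorted): [25, 24, 22, 15, 14, 12, 10, 8, 3, 2]
Machines: 2
  J=25 → Machine 1 (load: 0+25=25)
  J=24 → Machine 2 (load: 0+24=24)
  J=22 → Machine 2 (load: 24+22=46)
  J=15 → Machine 1 (load: 25+15=40)
  J=14 → Machine 1 (load: 40+14=54)
  J=12 → Machine 2 (load: 46+12=58)
  J=10 → Machine 1 (load: 54+10=64)
  J=8 → Machine 2 (load: 58+8=66)
  J=3 → Machine 1 (load: 64+3=67)
  J=2 → Machine 2 (load: 66+2=68)
Machine loads: [67, 68]
Makespan = max = 68 time units


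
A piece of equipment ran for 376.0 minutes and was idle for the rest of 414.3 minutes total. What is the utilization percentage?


Utilization = busy / total × 100
= 376.0 / 414.3 × 100
= 90.8%


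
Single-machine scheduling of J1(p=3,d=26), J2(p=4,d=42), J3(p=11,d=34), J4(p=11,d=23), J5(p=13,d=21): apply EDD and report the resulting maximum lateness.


EDD order: J5 → J4 → J1 → J3 → J2
Completion and lateness:
  J5: C=13, d=21, L=13-21=-8
  J4: C=24, d=23, L=24-23=1
  J1: C=27, d=26, L=27-26=1
  J3: C=38, d=34, L=38-34=4
  J2: C=42, d=42, L=42-42=0
Lmax = max(-8, 1, 1, 4, 0)
= 4


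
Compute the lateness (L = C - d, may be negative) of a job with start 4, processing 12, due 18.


Completion = 4 + 12 = 16
Lateness = C - d = 16 - 18
= -2


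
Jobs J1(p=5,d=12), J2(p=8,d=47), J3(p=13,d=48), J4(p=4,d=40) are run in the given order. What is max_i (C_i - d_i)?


Lateness per job (L = C - d):
  J1: C=5, d=12, L=-7
  J2: C=13, d=47, L=-34
  J3: C=26, d=48, L=-22
  J4: C=30, d=40, L=-10
Lmax = max(-7, -34, -22, -10)
= -7


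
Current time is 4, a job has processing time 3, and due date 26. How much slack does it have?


Slack = due - current_time - processing
= 26 - 4 - 3
= 19


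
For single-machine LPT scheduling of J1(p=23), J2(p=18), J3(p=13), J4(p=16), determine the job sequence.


LPT: sort by longest processing time first
  J1: p=23
  J2: p=18
  J4: p=16
  J3: p=13
Order: J1 → J2 → J4 → J3


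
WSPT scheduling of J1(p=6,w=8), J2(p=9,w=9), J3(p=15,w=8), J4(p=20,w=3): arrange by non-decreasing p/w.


WSPT (Smith's rule): sort by p/w ascending
  J1: p/w = 6/8 = 0.750
  J2: p/w = 9/9 = 1.000
  J3: p/w = 15/8 = 1.875
  J4: p/w = 20/3 = 6.667
Order: J1 → J2 → J3 → J4


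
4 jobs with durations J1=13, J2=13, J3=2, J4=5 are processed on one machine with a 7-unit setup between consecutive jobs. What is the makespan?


Makespan = Σ processing + (n-1) × setup
= (13 + 13 + 2 + 5) + (4-1)×7
= 33 + 21
= 54 time units


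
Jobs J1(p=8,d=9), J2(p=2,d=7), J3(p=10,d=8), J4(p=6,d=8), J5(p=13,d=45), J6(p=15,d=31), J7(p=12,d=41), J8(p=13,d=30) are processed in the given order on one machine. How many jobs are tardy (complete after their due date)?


Completion vs due date:
  J1: C=8, d=9 → on time
  J2: C=10, d=7 → TARDY
  J3: C=20, d=8 → TARDY
  J4: C=26, d=8 → TARDY
  J5: C=39, d=45 → on time
  J6: C=54, d=31 → TARDY
  J7: C=66, d=41 → TARDY
  J8: C=79, d=30 → TARDY
Tardy jobs: J2, J3, J4, J6, J7, J8
Count = 6


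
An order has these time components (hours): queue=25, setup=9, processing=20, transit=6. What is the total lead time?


Lead time = queue + setup + processing + transit
= 25 + 9 + 20 + 6
= 60 hours


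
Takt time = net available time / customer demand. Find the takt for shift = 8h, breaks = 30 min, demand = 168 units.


Available = 8×60 - 30 = 450 min
Takt time = 450 / 168
= 2.68 min/unit


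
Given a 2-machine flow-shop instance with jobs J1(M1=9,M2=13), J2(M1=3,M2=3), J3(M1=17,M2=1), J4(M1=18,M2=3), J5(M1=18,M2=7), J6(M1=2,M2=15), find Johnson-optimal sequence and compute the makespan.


Johnson's rule:
Group 1 (M1≤M2, sort by M1): ['J6', 'J2', 'J1']
Group 2 (M1>M2, sort desc M2): ['J5', 'J4', 'J3']
Sequence: J6 → J2 → J1 → J5 → J4 → J3
Makespan calculation:
  J6: M1 done=2, M2 done=17
  J2: M1 done=5, M2 done=20
  J1: M1 done=14, M2 done=33
  J5: M1 done=32, M2 done=40
  J4: M1 done=50, M2 done=53
  J3: M1 done=67, M2 done=68
= Sequence: J6 → J2 → J1 → J5 → J4 → J3, Makespan: 68


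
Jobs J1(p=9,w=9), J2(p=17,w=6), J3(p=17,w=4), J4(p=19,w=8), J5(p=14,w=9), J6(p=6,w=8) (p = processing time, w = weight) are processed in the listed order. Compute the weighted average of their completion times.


Completion times:
  J1: C=9, w×C=9×9=81
  J2: C=26, w×C=6×26=156
  J3: C=43, w×C=4×43=172
  J4: C=62, w×C=8×62=496
  J5: C=76, w×C=9×76=684
  J6: C=82, w×C=8×82=656
Sum w×C = 2245
Sum w = 44
Weighted avg = 2245/44
= 51.02


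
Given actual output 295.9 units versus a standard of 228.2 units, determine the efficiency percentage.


Efficiency = (actual / standard) × 100
= (295.9 / 228.2) × 100
= 129.7%


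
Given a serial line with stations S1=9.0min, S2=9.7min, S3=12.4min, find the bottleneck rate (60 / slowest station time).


Bottleneck = longest station time
Station times: [9.0, 9.7, 12.4]
Max = 12.4 min
Rate = 60 / 12.4
= 4.84 units/hour (bottleneck: 12.4min)


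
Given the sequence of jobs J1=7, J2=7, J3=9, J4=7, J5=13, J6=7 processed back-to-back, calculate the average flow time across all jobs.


Completion times:
  J1: completes at 7
  J2: completes at 14
  J3: completes at 23
  J4: completes at 30
  J5: completes at 43
  J6: completes at 50
Sum = 167
Average = 167/6
= 27.83


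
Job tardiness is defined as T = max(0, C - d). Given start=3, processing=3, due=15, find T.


Completion = start + processing = 3 + 3 = 6
Tardiness = max(0, C - d) = max(0, 6 - 15)
= max(0, -9)
= 0


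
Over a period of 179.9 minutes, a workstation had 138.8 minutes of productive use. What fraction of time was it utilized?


Utilization = busy / total × 100
= 138.8 / 179.9 × 100
= 77.2%


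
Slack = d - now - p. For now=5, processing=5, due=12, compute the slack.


Slack = due - current_time - processing
= 12 - 5 - 5
= 2


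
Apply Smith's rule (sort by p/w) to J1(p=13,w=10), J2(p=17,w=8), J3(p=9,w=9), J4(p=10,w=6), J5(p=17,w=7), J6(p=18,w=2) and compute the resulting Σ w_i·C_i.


WSPT order (by p/w): J3 → J1 → J4 → J2 → J5 → J6
  J3: C=9, w·C=9×9=81
  J1: C=22, w·C=10×22=220
  J4: C=32, w·C=6×32=192
  J2: C=49, w·C=8×49=392
  J5: C=66, w·C=7×66=462
  J6: C=84, w·C=2×84=168
Σ w·C = 1515
= 1515


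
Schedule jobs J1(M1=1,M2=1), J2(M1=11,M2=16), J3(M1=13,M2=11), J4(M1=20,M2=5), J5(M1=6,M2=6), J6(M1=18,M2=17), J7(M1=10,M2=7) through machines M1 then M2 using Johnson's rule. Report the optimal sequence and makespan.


Johnson's rule:
Group 1 (M1≤M2, sort by M1): ['J1', 'J5', 'J2']
Group 2 (M1>M2, sort desc M2): ['J6', 'J3', 'J7', 'J4']
Sequence: J1 → J5 → J2 → J6 → J3 → J7 → J4
Makespan calculation:
  J1: M1 done=1, M2 done=2
  J5: M1 done=7, M2 done=13
  J2: M1 done=18, M2 done=34
  J6: M1 done=36, M2 done=53
  J3: M1 done=49, M2 done=64
  J7: M1 done=59, M2 done=71
  J4: M1 done=79, M2 done=84
= Sequence: J1 → J5 → J2 → J6 → J3 → J7 → J4, Makespan: 84


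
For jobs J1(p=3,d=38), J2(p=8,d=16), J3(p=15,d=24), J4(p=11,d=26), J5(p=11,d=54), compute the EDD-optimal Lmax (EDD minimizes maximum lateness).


EDD order: J2 → J3 → J4 → J1 → J5
Completion and lateness:
  J2: C=8, d=16, L=8-16=-8
  J3: C=23, d=24, L=23-24=-1
  J4: C=34, d=26, L=34-26=8
  J1: C=37, d=38, L=37-38=-1
  J5: C=48, d=54, L=48-54=-6
Lmax = max(-8, -1, 8, -1, -6)
= 8


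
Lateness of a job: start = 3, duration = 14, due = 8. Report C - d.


Completion = 3 + 14 = 17
Lateness = C - d = 17 - 8
= 9


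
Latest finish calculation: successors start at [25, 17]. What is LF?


LF = min of all successor start times
Successors start at: [25, 17]
LF = min(25, 17)
= 17


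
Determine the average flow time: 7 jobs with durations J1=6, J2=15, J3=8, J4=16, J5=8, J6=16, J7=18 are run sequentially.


Completion times:
  J1: completes at 6
  J2: completes at 21
  J3: completes at 29
  J4: completes at 45
  J5: completes at 53
  J6: completes at 69
  J7: completes at 87
Sum = 310
Average = 310/7
= 44.29


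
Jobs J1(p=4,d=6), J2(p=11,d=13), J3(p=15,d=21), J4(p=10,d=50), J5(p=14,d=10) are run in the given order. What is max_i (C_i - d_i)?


Lateness per job (L = C - d):
  J1: C=4, d=6, L=-2
  J2: C=15, d=13, L=2
  J3: C=30, d=21, L=9
  J4: C=40, d=50, L=-10
  J5: C=54, d=10, L=44
Lmax = max(-2, 2, 9, -10, 44)
= 44


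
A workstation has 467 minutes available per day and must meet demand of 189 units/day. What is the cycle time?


Cycle time = available time / demand
= 467 / 189
= 2.47 min/unit


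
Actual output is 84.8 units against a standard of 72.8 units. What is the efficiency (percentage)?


Efficiency = (actual / standard) × 100
= (84.8 / 72.8) × 100
= 116.5%


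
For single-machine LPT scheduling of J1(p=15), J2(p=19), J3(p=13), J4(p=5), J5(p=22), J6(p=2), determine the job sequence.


LPT: sort by longest processing time first
  J5: p=22
  J2: p=19
  J1: p=15
  J3: p=13
  J4: p=5
  J6: p=2
Order: J5 → J2 → J1 → J3 → J4 → J6


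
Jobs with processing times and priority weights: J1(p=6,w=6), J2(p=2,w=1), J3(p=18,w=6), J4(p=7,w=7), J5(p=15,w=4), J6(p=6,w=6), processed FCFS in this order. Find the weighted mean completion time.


Completion times:
  J1: C=6, w×C=6×6=36
  J2: C=8, w×C=1×8=8
  J3: C=26, w×C=6×26=156
  J4: C=33, w×C=7×33=231
  J5: C=48, w×C=4×48=192
  J6: C=54, w×C=6×54=324
Sum w×C = 947
Sum w = 30
Weighted avg = 947/30
= 31.57


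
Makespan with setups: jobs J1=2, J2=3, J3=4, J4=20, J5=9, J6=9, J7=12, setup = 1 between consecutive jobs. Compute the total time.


Makespan = Σ processing + (n-1) × setup
= (2 + 3 + 4 + 20 + 9 + 9 + 12) + (7-1)×1
= 59 + 6
= 65 time units


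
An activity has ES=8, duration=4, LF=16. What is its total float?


EF = ES + duration = 8 + 4 = 12
LS = LF - duration = 16 - 4 = 12
Total Float = LF - EF = 16 - 12
(or LS - ES = 12 - 8)
= 4
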